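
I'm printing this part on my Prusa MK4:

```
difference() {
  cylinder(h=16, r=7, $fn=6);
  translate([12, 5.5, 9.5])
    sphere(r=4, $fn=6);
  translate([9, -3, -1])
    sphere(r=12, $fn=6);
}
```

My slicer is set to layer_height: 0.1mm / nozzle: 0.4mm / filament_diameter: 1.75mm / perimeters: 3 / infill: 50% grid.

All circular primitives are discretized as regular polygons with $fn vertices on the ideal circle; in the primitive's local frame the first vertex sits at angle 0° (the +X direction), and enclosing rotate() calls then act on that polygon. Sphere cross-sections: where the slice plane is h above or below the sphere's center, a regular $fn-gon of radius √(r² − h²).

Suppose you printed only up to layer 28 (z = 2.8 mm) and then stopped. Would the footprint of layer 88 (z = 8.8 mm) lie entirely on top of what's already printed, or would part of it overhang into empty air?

part overhangs

Compare the two slices. At z = 2.8: the cylinder: section is a regular 6-gon, circumradius r=7 (area = (6/2)·7.000²·sin(360°/6) = 127.31 mm²); the sphere at (12, 5.5) does not reach this height (|z−center|=6.700 > r=4); the r=12 sphere at (9, -3) contributes a regular 6-gon of circumradius √(12²−3.8²) = 11.382 (area = (6/2)·11.382²·sin(360°/6) = 336.61 mm²); Subtracting the remaining from the first: starting from the r=7 cylinder (127.31 mm²), the r=12 sphere at (9, -3) partially overlaps it — only the 66.12 mm² overlap (of its 336.61 mm²) is removed, clipping the outline — area = 61.18 mm². At z = 8.8: the r=7 cylinder gives a regular 6-gon of circumradius 7 (constant along its height) (area = (6/2)·7.000²·sin(360°/6) = 127.31 mm²); the r=4 sphere at (12, 5.5) slices to a regular 6-gon of circumradius 3.938 (√(r²−h²) with h=0.7 from center) (area = (6/2)·3.938²·sin(360°/6) = 40.30 mm²); the r=12 sphere at (9, -3) slices to a regular 6-gon of circumradius 6.925 (√(r²−h²) with h=9.8 from center) (area = (6/2)·6.925²·sin(360°/6) = 124.60 mm²); After the difference (first − rest): starting from the r=7 cylinder (127.31 mm²), the r=4 sphere at (12, 5.5) misses the remaining region (no effect); the r=12 sphere at (9, -3) partially overlaps it — only the 18.41 mm² overlap (of its 124.60 mm²) is removed, clipping the outline — area = 108.90 mm². Checking containment: at z = 8.8 the cross-section extends beyond the z = 2.8 cross-section by about 47.71 mm².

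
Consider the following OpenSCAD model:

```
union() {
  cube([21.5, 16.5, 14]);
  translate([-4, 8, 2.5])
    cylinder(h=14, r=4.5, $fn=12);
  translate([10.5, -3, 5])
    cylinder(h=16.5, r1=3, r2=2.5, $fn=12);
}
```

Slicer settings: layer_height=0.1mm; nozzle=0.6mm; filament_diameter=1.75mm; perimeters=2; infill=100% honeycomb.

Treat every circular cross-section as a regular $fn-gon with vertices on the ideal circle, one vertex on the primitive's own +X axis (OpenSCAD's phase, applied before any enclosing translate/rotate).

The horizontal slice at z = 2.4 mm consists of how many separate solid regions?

At z = 2.4 mm: the cube is present — its section is the full 21.5×16.5 rectangle; the cylinder at (-4, 8) is absent (z outside [2.5, 16.5]); the cone at (10.5, -3) does not reach this height (z outside [5, 21.5]); Taking the union: only the 21.5×16.5 cube is present, so the union is just that shape — 1 connected region. The result has 1 disconnected region.

1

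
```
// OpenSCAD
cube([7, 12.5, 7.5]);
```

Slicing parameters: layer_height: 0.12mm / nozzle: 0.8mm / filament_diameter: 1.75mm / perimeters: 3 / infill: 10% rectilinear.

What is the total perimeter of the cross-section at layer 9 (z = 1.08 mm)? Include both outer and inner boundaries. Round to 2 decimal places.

39.00 mm

At z = 1.08 mm: the cube is present — its section is the full 7×12.5 rectangle (perimeter 39.00 mm). Overall, the cross-section is a single solid region. Total boundary length (outer) = 39.00 mm.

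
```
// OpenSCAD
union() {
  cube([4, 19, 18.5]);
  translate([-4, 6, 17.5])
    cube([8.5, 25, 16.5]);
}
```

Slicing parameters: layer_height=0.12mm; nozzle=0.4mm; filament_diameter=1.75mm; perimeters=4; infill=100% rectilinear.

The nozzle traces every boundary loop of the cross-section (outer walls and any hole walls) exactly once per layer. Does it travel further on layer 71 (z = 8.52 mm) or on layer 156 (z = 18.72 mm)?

layer 156 (z = 18.72 mm)

Layer 71 (z = 8.52): the cube is present — its section is the full 4×19 rectangle (perimeter 46.00 mm); the cube at (-4, 6) does not reach this height (z outside [17.5, 34]); Taking the union: only the 4×19 cube is present, so the union is just that shape — boundary = 46.00 mm. So its perimeter = 46.00 mm. Layer 156 (z = 18.72): the cube does not reach this height (z outside [0, 18.5]); the cube at (-4, 6) (footprint 8.5×25) is included at this height (perimeter 67.00 mm); Taking the union: only the 8.5×25 cube at (-4, 6) is present, so the union is just that shape — boundary = 67.00 mm. So its perimeter = 67.00 mm. Layer 156 is larger (67.00 vs 46.00 mm).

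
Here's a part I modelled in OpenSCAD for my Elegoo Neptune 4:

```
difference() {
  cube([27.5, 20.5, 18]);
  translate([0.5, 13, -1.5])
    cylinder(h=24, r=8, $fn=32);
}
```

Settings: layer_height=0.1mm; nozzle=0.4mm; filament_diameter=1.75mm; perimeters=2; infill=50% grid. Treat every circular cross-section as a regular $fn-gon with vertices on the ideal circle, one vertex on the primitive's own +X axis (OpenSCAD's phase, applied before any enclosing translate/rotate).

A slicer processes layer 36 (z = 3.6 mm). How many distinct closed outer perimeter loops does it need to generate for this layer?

At z = 3.6 mm: the cube is present — its section is the full 27.5×20.5 rectangle; the cylinder at (0.5, 13): section is a regular 32-gon, circumradius r=8; After the difference (first − rest): starting from the 27.5×20.5 cube, the r=8 cylinder at (0.5, 13) partially overlaps it — only the 106.77 mm² overlap (of its 199.77 mm²) is removed, clipping the outline — 1 connected region. The result has 1 disconnected region.

1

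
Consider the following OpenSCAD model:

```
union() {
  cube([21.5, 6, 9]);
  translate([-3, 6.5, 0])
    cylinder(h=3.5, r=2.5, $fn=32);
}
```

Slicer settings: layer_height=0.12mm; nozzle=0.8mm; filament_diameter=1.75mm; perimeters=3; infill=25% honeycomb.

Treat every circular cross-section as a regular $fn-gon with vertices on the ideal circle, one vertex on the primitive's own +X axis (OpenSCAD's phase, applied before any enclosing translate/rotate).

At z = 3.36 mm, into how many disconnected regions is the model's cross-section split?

At z = 3.36 mm: the cube is present — its section is the full 21.5×6 rectangle; the r=2.5 cylinder at (-3, 6.5) contributes a regular 32-gon of circumradius 2.5; Combining (union): the 2 present regions are separate (no shared area or edge), so areas and boundary lengths simply add and each stays a separate island — 2 connected regions. The result has 2 disconnected regions.

2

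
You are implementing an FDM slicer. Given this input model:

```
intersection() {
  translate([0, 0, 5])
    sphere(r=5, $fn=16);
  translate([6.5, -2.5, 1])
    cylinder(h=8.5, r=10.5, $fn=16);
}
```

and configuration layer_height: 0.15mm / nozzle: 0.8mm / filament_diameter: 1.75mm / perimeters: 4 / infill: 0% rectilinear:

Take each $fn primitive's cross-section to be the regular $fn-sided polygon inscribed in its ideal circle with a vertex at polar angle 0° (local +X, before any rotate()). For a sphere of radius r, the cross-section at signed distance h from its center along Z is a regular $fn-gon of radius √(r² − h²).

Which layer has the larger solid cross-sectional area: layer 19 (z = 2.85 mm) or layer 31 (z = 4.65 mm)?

layer 31 (z = 4.65 mm)

Layer 19 (z = 2.85): the r=5 sphere slices to a regular 16-gon of circumradius 4.514 (√(r²−h²) with h=2.15 from center) (area = (16/2)·4.514²·sin(360°/16) = 62.39 mm²); the r=10.5 cylinder at (6.5, -2.5) gives a regular 16-gon of circumradius 10.5 (constant along its height) (area = (16/2)·10.500²·sin(360°/16) = 337.53 mm²); Taking the intersection: the r=10.5 cylinder at (6.5, -2.5) partially overlaps the r=5 sphere; clipping to the common part keeps 57.09 mm² — area = 57.09 mm². So its area = 57.09 mm². Layer 31 (z = 4.65): the sphere: section is a regular 16-gon, circumradius = √(r²−h²) = √(5²−0.35²) = 4.988 (area = (16/2)·4.988²·sin(360°/16) = 76.16 mm²); the r=10.5 cylinder at (6.5, -2.5) gives a regular 16-gon of circumradius 10.5 (constant along its height) (area = (16/2)·10.500²·sin(360°/16) = 337.53 mm²); Taking the intersection: the r=10.5 cylinder at (6.5, -2.5) partially overlaps the r=5 sphere; clipping to the common part keeps 66.77 mm² — area = 66.77 mm². So its area = 66.77 mm². Layer 31 is larger (66.77 vs 57.09 mm²).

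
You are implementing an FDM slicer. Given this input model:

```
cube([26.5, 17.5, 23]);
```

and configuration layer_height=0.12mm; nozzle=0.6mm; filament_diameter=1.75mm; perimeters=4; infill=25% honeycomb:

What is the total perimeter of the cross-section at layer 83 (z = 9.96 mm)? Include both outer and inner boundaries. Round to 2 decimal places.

88.00 mm

At z = 9.96 mm: the 26.5×17.5 cube contributes its full rectangle (perimeter 88.00 mm). Overall, the cross-section is a single solid region. Total boundary length (outer) = 88.00 mm.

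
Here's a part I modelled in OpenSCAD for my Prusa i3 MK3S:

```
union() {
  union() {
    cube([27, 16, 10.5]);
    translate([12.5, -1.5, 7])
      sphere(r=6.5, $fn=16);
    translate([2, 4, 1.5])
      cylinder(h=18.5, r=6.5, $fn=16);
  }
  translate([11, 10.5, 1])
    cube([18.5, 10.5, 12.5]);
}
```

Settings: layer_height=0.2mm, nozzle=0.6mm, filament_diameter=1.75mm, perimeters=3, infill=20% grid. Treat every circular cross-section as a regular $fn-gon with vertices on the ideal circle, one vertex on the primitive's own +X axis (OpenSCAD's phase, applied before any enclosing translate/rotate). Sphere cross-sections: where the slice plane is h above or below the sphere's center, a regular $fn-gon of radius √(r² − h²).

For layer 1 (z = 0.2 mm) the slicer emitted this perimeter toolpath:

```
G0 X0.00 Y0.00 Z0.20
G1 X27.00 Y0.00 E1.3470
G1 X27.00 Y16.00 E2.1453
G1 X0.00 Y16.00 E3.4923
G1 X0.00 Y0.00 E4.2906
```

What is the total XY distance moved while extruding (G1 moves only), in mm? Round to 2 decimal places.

Sum the Euclidean lengths of each G1 segment: total = 86.00 mm.

86.00 mm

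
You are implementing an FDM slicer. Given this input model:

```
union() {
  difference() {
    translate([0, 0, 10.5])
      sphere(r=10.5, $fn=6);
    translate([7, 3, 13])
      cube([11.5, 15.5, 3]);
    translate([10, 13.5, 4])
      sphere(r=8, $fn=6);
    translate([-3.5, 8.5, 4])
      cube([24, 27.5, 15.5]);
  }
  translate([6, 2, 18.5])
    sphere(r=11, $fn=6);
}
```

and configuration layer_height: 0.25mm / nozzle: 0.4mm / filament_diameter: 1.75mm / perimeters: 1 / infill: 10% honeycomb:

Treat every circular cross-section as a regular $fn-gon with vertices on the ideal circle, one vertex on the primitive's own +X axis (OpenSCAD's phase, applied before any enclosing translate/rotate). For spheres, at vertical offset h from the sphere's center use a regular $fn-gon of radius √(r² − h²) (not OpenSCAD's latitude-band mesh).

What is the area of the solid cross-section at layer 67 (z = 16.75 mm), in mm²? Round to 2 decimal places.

361.00 mm²

At z = 16.75 mm: the r=10.5 sphere contributes a regular 6-gon of circumradius √(10.5²−6.25²) = 8.437 (area = (6/2)·8.437²·sin(360°/6) = 184.95 mm²); the cube at (7, 3) is not intersected at this z (z outside [13, 16]); the sphere at (10, 13.5) is not intersected at this z (|z−center|=12.750 > r=8); the cube at (-3.5, 8.5) (footprint 24×27.5) is included at this height (area 660.00 mm²); Subtracting the remaining from the first: starting from the r=10.5 sphere (184.95 mm²), the 24×27.5 cube at (-3.5, 8.5) misses the remaining region (no effect) — area = 184.95 mm²; the sphere at (6, 2): section is a regular 6-gon, circumradius = √(r²−h²) = √(11²−1.75²) = 10.860 (area = (6/2)·10.860²·sin(360°/6) = 306.41 mm²); Combining (union): the regions partially overlap — summed areas 491.36 mm² minus the doubly-counted overlap 130.36 mm² gives 361.00 mm² — area = 361.00 mm². Overall, the cross-section is a single solid region. Net area = 361.00 mm².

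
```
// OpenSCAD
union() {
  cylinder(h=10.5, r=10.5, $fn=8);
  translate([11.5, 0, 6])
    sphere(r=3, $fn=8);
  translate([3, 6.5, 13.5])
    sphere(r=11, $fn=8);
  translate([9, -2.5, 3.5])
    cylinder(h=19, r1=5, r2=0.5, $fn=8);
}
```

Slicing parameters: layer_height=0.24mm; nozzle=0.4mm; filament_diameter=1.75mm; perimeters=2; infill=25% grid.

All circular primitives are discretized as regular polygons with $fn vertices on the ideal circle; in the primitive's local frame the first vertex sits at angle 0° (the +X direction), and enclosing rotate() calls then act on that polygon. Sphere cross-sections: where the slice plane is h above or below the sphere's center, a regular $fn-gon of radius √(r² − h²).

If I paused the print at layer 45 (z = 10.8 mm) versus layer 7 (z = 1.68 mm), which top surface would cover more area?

Layer 45 (z = 10.8): the cylinder does not reach this height (z outside [0, 10.5]); the sphere at (11.5, 0) is absent (|z−center|=4.800 > r=3); the r=11 sphere at (3, 6.5) slices to a regular 8-gon of circumradius 10.663 (√(r²−h²) with h=2.7 from center) (area = (8/2)·10.663²·sin(360°/8) = 321.62 mm²); the cone at (9, -2.5): at t=0.384 of its height the radius interpolates to r₁+(r₂−r₁)t = 3.271, giving a regular 8-gon of that circumradius (area = (8/2)·3.271²·sin(360°/8) = 30.26 mm²); Combining (union): the regions partially overlap — summed areas 351.88 mm² minus the doubly-counted overlap 10.08 mm² gives 341.81 mm² — area = 341.81 mm². So its area = 341.81 mm². Layer 7 (z = 1.68): the r=10.5 cylinder contributes a regular 8-gon of circumradius 10.5 (area = (8/2)·10.500²·sin(360°/8) = 311.83 mm²); the sphere at (11.5, 0) is absent (|z−center|=4.320 > r=3); the sphere at (3, 6.5) is absent (|z−center|=11.820 > r=11); the cone at (9, -2.5) is not intersected at this z (z outside [3.5, 22.5]); Combining (union): only the r=10.5 cylinder is present, so the union is just that shape — area = 311.83 mm². So its area = 311.83 mm². Layer 45 is larger (341.81 vs 311.83 mm²).

layer 45 (z = 10.8 mm)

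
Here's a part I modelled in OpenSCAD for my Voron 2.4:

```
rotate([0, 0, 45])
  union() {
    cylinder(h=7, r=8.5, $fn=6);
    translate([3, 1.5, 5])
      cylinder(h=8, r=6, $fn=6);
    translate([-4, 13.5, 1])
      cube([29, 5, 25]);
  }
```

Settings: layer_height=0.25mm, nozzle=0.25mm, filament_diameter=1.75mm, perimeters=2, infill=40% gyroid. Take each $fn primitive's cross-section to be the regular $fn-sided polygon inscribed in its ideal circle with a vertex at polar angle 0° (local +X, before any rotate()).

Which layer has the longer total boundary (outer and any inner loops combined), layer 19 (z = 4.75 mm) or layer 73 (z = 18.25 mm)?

Layer 19 (z = 4.75): the cylinder: section is a regular 6-gon, circumradius r=8.5 (perimeter = 2·6·8.500·sin(180°/6) = 51.00 mm); the cylinder at (3, 1.5) is not intersected at this z (z outside [5, 13]); the cube at (-4, 13.5) is present — its section is the full 29×5 rectangle (perimeter 68.00 mm); Taking the union: the 2 present regions are separate (no shared area or edge), so areas and boundary lengths simply add and each stays a separate island — boundary = 119.00 mm; (rotated 45° about Z; rotation is an isometry so areas/perimeters/island counts are preserved). So its perimeter = 119.00 mm. Layer 73 (z = 18.25): the cylinder is not intersected at this z (z outside [0, 7]); the cylinder at (3, 1.5) is absent (z outside [5, 13]); the cube at (-4, 13.5) (footprint 29×5) is included at this height (perimeter 68.00 mm); Combining (union): only the 29×5 cube at (-4, 13.5) is present, so the union is just that shape — boundary = 68.00 mm; (rotated 45° about Z; rotation is an isometry so areas/perimeters/island counts are preserved). So its perimeter = 68.00 mm. Layer 19 is larger (119.00 vs 68.00 mm).

layer 19 (z = 4.75 mm)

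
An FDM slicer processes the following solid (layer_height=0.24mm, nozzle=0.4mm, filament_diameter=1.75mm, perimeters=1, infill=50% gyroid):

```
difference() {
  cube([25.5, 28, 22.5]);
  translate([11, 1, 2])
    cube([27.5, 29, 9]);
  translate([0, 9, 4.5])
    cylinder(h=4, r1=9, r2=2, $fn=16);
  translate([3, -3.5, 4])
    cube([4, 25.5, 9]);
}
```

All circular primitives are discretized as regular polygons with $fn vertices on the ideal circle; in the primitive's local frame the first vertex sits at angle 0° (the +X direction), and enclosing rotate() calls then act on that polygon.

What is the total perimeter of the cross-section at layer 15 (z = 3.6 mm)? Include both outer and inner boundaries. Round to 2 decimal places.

107.00 mm

At z = 3.6 mm: the cube (footprint 25.5×28) is included at this height (perimeter 107.00 mm); the cube at (11, 1) (footprint 27.5×29) is included at this height (perimeter 113.00 mm); the cone at (0, 9) is not intersected at this z (z outside [4.5, 8.5]); the cube at (3, -3.5) is not intersected at this z (z outside [4, 13]); Subtracting the remaining from the first: starting from the 25.5×28 cube, the 27.5×29 cube at (11, 1) partially overlaps it — only the 391.50 mm² overlap (of its 797.50 mm²) is removed, clipping the outline — boundary = 107.00 mm. Overall, the cross-section is a single solid region. Total boundary length (outer) = 107.00 mm.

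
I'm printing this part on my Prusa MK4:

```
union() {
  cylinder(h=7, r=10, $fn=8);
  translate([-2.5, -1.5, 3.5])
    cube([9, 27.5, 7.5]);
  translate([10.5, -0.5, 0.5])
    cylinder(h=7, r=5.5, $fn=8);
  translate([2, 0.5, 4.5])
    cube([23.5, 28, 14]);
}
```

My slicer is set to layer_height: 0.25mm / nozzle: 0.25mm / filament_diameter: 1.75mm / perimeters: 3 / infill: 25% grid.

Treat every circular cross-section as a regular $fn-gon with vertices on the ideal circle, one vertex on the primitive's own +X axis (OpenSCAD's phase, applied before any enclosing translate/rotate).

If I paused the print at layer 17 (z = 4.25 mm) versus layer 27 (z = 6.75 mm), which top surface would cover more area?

layer 27 (z = 6.75 mm)

Layer 17 (z = 4.25): the r=10 cylinder contributes a regular 8-gon of circumradius 10 (area = (8/2)·10.000²·sin(360°/8) = 282.84 mm²); the 9×27.5 cube at (-2.5, -1.5) contributes its full rectangle (area 247.50 mm²); the r=5.5 cylinder at (10.5, -0.5) contributes a regular 8-gon of circumradius 5.5 (area = (8/2)·5.500²·sin(360°/8) = 85.56 mm²); the cube at (2, 0.5) does not reach this height (z outside [4.5, 18.5]); Merging all regions: the regions partially overlap — summed areas 615.90 mm² minus the doubly-counted overlap 120.85 mm² gives 495.06 mm² — area = 495.06 mm². So its area = 495.06 mm². Layer 27 (z = 6.75): the r=10 cylinder contributes a regular 8-gon of circumradius 10 (area = (8/2)·10.000²·sin(360°/8) = 282.84 mm²); the cube at (-2.5, -1.5) is present — its section is the full 9×27.5 rectangle (area 247.50 mm²); the cylinder at (10.5, -0.5): section is a regular 8-gon, circumradius r=5.5 (area = (8/2)·5.500²·sin(360°/8) = 85.56 mm²); the cube at (2, 0.5) is present — its section is the full 23.5×28 rectangle (area 658.00 mm²); Taking the union: the regions partially overlap — summed areas 1273.90 mm² minus the doubly-counted overlap 270.66 mm² gives 1003.24 mm² — area = 1003.24 mm². So its area = 1003.24 mm². Layer 27 is larger (1003.24 vs 495.06 mm²).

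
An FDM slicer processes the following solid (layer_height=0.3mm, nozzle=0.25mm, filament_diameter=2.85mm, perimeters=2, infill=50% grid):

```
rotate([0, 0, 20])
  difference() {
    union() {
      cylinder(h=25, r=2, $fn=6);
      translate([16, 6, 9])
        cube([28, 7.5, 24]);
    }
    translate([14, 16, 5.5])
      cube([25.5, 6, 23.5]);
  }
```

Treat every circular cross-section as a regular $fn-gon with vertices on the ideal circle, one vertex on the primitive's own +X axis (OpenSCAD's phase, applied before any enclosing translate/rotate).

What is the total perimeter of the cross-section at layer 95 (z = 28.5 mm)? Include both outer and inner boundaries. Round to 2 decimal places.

At z = 28.5 mm: the cylinder does not reach this height (z outside [0, 25]); the cube at (16, 6) (footprint 28×7.5) is included at this height (perimeter 71.00 mm); Taking the union: only the 28×7.5 cube at (16, 6) is present, so the union is just that shape — boundary = 71.00 mm; the cube at (14, 16) (footprint 25.5×6) is included at this height (perimeter 63.00 mm); Subtracting the remaining from the first: starting from the result so far, the 25.5×6 cube at (14, 16) misses the remaining region (no effect) — boundary = 71.00 mm; (whole slice rotated 20° about Z — lengths, areas and connectivity unchanged). Overall, the cross-section is a single solid region. Total boundary length (outer) = 71.00 mm.

71.00 mm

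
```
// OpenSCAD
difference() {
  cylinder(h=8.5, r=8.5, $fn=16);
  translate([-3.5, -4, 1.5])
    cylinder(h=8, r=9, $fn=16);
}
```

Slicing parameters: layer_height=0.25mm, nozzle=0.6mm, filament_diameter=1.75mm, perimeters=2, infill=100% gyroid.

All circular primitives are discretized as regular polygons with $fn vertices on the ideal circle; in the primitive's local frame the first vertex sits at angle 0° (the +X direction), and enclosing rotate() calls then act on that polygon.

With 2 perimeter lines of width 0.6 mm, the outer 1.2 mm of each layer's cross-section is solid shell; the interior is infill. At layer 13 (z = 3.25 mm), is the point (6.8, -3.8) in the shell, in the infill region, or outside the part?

shell

At z = 3.25 mm: the cylinder: section is a regular 16-gon, circumradius r=8.5; the r=9 cylinder at (-3.5, -4) gives a regular 16-gon of circumradius 9 (constant along its height); After the difference (first − rest): starting from the r=8.5 cylinder, the r=9 cylinder at (-3.5, -4) partially overlaps it — only the 143.83 mm² overlap (of its 247.98 mm²) is removed, clipping the outline — 1 connected region. Overall, the cross-section is a single solid region. The nearest boundary edge runs (7.85, -3.25)→(6.01, -6.01); distance from the point to it = 0.57 mm. The point is inside the cross-section, 0.57 mm from the nearest boundary — within the 1.2 mm shell band (2 × 0.6).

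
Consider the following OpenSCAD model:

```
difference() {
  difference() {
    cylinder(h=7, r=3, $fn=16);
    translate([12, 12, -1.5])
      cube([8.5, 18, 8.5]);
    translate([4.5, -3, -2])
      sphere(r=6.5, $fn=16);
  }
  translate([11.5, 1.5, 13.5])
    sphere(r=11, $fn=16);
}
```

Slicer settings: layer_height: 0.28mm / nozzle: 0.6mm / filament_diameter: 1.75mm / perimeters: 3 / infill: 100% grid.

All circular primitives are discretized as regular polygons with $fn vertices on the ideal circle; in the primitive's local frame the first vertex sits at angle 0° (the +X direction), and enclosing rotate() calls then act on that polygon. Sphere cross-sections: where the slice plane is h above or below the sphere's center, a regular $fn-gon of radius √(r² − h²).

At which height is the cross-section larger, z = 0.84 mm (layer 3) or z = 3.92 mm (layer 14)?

layer 14 (z = 3.92 mm)

Layer 3 (z = 0.84): the r=3 cylinder gives a regular 16-gon of circumradius 3 (constant along its height) (area = (16/2)·3.000²·sin(360°/16) = 27.55 mm²); the cube at (12, 12) is present — its section is the full 8.5×18 rectangle (area 153.00 mm²); the r=6.5 sphere at (4.5, -3) slices to a regular 16-gon of circumradius 5.847 (√(r²−h²) with h=2.84 from center) (area = (16/2)·5.847²·sin(360°/16) = 104.65 mm²); After the difference (first − rest): starting from the r=3 cylinder (27.55 mm²), the 8.5×18 cube at (12, 12) misses the remaining region (no effect); the r=6.5 sphere at (4.5, -3) partially overlaps it — only the 14.35 mm² overlap (of its 104.65 mm²) is removed, clipping the outline — area = 13.20 mm²; the sphere at (11.5, 1.5) is not intersected at this z (|z−center|=12.660 > r=11); After the difference (first − rest): none of the subtracted shapes is present at this height, so the result so far is unchanged — area = 13.20 mm². So its area = 13.20 mm². Layer 14 (z = 3.92): the r=3 cylinder contributes a regular 16-gon of circumradius 3 (area = (16/2)·3.000²·sin(360°/16) = 27.55 mm²); the cube at (12, 12) is present — its section is the full 8.5×18 rectangle (area 153.00 mm²); the sphere at (4.5, -3): section is a regular 16-gon, circumradius = √(r²−h²) = √(6.5²−5.92²) = 2.684 (area = (16/2)·2.684²·sin(360°/16) = 22.05 mm²); Taking the first minus the rest: starting from the r=3 cylinder (27.55 mm²), the 8.5×18 cube at (12, 12) misses the remaining region (no effect); the r=6.5 sphere at (4.5, -3) partially overlaps it — only the 0.22 mm² overlap (of its 22.05 mm²) is removed, clipping the outline — area = 27.34 mm²; the r=11 sphere at (11.5, 1.5) contributes a regular 16-gon of circumradius √(11²−9.58²) = 5.406 (area = (16/2)·5.406²·sin(360°/16) = 89.47 mm²); Subtracting the remaining from the first: starting from that combined region (27.34 mm²), the r=11 sphere at (11.5, 1.5) misses the remaining region (no effect) — area = 27.34 mm². So its area = 27.34 mm². Layer 14 is larger (27.34 vs 13.20 mm²).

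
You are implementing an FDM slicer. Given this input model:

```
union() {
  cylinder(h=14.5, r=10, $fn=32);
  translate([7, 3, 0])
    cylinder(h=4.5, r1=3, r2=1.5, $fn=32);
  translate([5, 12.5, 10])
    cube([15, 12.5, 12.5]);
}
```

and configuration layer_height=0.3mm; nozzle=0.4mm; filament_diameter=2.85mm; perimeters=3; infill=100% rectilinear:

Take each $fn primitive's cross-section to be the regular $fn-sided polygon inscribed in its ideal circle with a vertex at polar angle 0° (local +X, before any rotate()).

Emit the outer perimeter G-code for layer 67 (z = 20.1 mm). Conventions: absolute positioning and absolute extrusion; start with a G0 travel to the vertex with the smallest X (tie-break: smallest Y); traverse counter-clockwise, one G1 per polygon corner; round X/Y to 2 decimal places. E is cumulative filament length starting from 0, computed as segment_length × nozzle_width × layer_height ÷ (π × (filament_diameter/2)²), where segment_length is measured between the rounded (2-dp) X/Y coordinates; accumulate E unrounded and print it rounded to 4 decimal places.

At z = 20.1 mm: the cylinder is not intersected at this z (z outside [0, 14.5]); the cone at (7, 3) is not intersected at this z (z outside [0, 4.5]); the cube at (5, 12.5) is present — its section is the full 15×12.5 rectangle; Taking the union: only the 15×12.5 cube at (5, 12.5) is present, so the union is just that shape — 1 connected region. The outline is a single polygon with 4 vertices. Extrusion per mm of travel: 0.4 × 0.3 / (π × 1.425²) = 0.018811. Accumulating E over each segment gives final E = 1.0346.

G0 X5.00 Y12.50 Z20.10
G1 X20.00 Y12.50 E0.2822
G1 X20.00 Y25.00 E0.5173
G1 X5.00 Y25.00 E0.7994
G1 X5.00 Y12.50 E1.0346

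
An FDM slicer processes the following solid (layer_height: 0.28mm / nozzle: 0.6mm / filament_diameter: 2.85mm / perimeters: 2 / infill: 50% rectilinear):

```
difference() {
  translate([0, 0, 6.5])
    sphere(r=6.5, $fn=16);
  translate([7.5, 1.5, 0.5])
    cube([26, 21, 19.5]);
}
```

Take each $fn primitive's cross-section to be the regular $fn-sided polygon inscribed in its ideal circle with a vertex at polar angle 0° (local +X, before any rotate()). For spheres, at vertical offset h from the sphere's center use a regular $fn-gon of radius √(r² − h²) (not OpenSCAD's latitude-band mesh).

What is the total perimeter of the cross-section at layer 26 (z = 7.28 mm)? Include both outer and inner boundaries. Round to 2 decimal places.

At z = 7.28 mm: the r=6.5 sphere contributes a regular 16-gon of circumradius √(6.5²−0.78²) = 6.453 (perimeter = 2·16·6.453·sin(180°/16) = 40.29 mm); the 26×21 cube at (7.5, 1.5) contributes its full rectangle (perimeter 94.00 mm); Subtracting the remaining from the first: starting from the r=6.5 sphere, the 26×21 cube at (7.5, 1.5) misses the remaining region (no effect) — boundary = 40.29 mm. Overall, the cross-section is a single solid region. Total boundary length (outer) = 40.29 mm.

40.29 mm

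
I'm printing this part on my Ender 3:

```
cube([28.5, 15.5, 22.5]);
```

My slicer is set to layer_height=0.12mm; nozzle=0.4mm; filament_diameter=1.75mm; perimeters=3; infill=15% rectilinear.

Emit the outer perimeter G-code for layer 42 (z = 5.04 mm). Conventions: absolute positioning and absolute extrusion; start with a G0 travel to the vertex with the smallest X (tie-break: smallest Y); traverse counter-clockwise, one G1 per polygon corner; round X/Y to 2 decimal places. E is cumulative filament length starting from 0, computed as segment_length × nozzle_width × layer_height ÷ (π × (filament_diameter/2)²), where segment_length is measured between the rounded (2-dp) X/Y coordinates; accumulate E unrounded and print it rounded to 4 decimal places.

At z = 5.04 mm: the cube (footprint 28.5×15.5) is included at this height. The outline is a single polygon with 4 vertices. Extrusion per mm of travel: 0.4 × 0.12 / (π × 0.875²) = 0.019956. Accumulating E over each segment gives final E = 1.7561.

G0 X0.00 Y0.00 Z5.04
G1 X28.50 Y0.00 E0.5687
G1 X28.50 Y15.50 E0.8781
G1 X0.00 Y15.50 E1.4468
G1 X0.00 Y0.00 E1.7561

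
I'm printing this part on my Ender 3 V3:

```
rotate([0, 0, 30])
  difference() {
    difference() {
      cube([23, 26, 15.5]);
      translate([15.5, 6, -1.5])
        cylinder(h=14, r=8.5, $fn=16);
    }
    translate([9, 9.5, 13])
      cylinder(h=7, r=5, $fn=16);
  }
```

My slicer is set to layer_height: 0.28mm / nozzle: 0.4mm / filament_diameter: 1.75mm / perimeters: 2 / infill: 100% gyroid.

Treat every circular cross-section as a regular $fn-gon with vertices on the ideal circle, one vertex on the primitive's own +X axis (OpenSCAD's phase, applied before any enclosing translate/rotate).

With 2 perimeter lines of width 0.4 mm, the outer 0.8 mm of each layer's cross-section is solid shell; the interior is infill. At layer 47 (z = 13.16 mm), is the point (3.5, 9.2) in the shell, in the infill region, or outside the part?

At z = 13.16 mm: the cube (footprint 23×26) is included at this height; the cylinder at (15.5, 6) is not intersected at this z (z outside [-1.5, 12.5]); Taking the first minus the rest: none of the subtracted shapes is present at this height, so the 23×26 cube is unchanged — 1 connected region; the r=5 cylinder at (9, 9.5) contributes a regular 16-gon of circumradius 5; Taking the first minus the rest: starting from the result so far, the r=5 cylinder at (9, 9.5) lies wholly inside it (removes its full 76.54 mm² and its 31.21 mm outline becomes a hole wall) — 1 connected region with 1 hole; (rotated 30° about Z; rotation is an isometry so areas/perimeters/island counts are preserved). Overall, the cross-section is one region with 1 hole. Undo the 30° rotation: the query point maps to (7.631, 6.217) in the un-rotated model frame. The nearest boundary edge runs (5.46, 5.96)→(7.09, 4.88); distance from the point to it = 1.41 mm. The point is not inside any of the regions above, so it lies outside the cross-section (1.41 mm from the nearest boundary).

outside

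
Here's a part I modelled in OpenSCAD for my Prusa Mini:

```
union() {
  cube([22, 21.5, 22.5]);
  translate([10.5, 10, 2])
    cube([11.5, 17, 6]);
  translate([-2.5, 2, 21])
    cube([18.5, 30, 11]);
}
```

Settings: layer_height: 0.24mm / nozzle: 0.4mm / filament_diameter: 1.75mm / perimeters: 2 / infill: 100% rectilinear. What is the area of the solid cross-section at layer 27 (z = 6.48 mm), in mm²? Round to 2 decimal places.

At z = 6.48 mm: the 22×21.5 cube contributes its full rectangle (area 473.00 mm²); the cube at (10.5, 10) (footprint 11.5×17) is included at this height (area 195.50 mm²); the cube at (-2.5, 2) does not reach this height (z outside [21, 32]); Combining (union): the regions partially overlap — summed areas 668.50 mm² minus the doubly-counted overlap 132.25 mm² gives 536.25 mm² — area = 536.25 mm². Overall, the cross-section is a single solid region. Net area = 536.25 mm².

536.25 mm²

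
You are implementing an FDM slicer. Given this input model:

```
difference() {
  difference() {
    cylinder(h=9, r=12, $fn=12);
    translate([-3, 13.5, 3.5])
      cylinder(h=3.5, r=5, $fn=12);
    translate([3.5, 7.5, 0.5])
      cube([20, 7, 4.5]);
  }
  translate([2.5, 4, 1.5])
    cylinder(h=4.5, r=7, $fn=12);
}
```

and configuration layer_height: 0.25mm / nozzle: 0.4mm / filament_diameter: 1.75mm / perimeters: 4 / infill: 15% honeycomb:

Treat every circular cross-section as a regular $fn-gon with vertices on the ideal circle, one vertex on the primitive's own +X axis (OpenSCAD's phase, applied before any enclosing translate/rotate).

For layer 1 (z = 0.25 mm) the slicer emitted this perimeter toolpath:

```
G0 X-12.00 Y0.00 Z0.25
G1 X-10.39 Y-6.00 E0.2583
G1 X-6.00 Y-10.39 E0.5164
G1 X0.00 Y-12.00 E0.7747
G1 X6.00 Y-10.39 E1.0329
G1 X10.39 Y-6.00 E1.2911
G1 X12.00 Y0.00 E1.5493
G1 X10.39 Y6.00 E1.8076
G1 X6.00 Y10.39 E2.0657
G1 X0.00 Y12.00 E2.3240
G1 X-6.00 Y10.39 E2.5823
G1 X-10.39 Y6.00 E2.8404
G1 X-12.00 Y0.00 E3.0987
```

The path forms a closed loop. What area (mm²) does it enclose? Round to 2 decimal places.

Apply the shoelace formula to the sequence of (X, Y) vertices; enclosed area = 431.90 mm².

431.90 mm²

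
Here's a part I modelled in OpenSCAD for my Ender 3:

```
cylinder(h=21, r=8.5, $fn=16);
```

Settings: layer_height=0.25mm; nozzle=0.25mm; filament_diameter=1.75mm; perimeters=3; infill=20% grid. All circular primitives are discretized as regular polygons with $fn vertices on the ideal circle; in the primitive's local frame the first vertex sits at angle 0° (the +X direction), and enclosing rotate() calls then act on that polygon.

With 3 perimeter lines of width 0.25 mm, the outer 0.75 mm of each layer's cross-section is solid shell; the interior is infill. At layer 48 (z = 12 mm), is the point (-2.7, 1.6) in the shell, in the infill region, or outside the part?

infill

At z = 12 mm: the r=8.5 cylinder contributes a regular 16-gon of circumradius 8.5. Overall, the cross-section is a single solid region. The nearest boundary edge runs (-6.01, 6.01)→(-7.85, 3.25); distance from the point to it = 5.20 mm. The point is inside the cross-section and 5.20 mm from the nearest boundary — more than the 0.75 mm shell width (3 × 0.25), so it's in the infill interior.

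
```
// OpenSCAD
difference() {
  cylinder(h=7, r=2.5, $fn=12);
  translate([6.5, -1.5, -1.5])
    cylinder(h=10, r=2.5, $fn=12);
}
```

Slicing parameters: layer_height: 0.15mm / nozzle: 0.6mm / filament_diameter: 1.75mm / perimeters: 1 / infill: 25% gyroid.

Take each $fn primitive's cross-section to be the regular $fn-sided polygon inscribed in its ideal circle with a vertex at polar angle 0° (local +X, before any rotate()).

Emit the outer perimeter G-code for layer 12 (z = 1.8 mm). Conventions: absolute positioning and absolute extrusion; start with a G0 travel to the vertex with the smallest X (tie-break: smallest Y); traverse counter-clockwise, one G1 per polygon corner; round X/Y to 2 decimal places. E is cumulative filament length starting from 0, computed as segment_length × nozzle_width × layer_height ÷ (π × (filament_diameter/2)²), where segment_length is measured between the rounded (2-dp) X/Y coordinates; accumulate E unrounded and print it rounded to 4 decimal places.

At z = 1.8 mm: the cylinder: section is a regular 12-gon, circumradius r=2.5; the r=2.5 cylinder at (6.5, -1.5) gives a regular 12-gon of circumradius 2.5 (constant along its height); After the difference (first − rest): starting from the r=2.5 cylinder, the r=2.5 cylinder at (6.5, -1.5) misses the remaining region (no effect) — 1 connected region. The outline is a single polygon with 12 vertices. Extrusion per mm of travel: 0.6 × 0.15 / (π × 0.875²) = 0.037418. Accumulating E over each segment gives final E = 0.5817.

G0 X-2.50 Y0.00 Z1.80
G1 X-2.17 Y-1.25 E0.0484
G1 X-1.25 Y-2.17 E0.0971
G1 X0.00 Y-2.50 E0.1454
G1 X1.25 Y-2.17 E0.1938
G1 X2.17 Y-1.25 E0.2425
G1 X2.50 Y0.00 E0.2909
G1 X2.17 Y1.25 E0.3392
G1 X1.25 Y2.17 E0.3879
G1 X0.00 Y2.50 E0.4363
G1 X-1.25 Y2.17 E0.4847
G1 X-2.17 Y1.25 E0.5334
G1 X-2.50 Y0.00 E0.5817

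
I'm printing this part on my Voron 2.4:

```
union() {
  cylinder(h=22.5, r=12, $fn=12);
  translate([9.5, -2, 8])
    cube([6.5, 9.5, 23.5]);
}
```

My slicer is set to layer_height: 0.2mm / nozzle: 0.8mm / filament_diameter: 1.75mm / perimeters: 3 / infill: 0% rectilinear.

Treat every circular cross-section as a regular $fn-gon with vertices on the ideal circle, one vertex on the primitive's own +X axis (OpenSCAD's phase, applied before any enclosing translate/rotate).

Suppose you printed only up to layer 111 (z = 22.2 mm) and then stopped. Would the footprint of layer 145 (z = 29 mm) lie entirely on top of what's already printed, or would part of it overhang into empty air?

entirely on top

Compare the two slices. At z = 22.2: the cylinder: section is a regular 12-gon, circumradius r=12 (area = (12/2)·12.000²·sin(360°/12) = 432.00 mm²); the cube at (9.5, -2) (footprint 6.5×9.5) is included at this height (area 61.75 mm²); Combining (union): the regions partially overlap — summed areas 493.75 mm² minus the doubly-counted overlap 15.04 mm² gives 478.71 mm² — area = 478.71 mm². At z = 29: the cylinder is not intersected at this z (z outside [0, 22.5]); the cube at (9.5, -2) is present — its section is the full 6.5×9.5 rectangle (area 61.75 mm²); Taking the union: only the 6.5×9.5 cube at (9.5, -2) is present, so the union is just that shape — area = 61.75 mm². Checking containment: the cross-section at z = 29 is a subset of the cross-section at z = 22.2.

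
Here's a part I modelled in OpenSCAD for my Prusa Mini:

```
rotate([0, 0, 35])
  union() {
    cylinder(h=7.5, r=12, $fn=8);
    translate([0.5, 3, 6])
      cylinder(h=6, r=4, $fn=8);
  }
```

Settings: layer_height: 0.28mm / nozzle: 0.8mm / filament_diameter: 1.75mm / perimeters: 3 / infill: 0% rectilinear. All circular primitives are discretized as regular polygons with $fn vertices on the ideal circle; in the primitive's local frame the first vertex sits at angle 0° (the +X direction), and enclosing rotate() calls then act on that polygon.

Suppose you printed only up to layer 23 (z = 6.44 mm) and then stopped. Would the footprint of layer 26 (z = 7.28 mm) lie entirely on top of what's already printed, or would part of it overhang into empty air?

entirely on top

Compare the two slices. At z = 6.44: the r=12 cylinder gives a regular 8-gon of circumradius 12 (constant along its height) (area = (8/2)·12.000²·sin(360°/8) = 407.29 mm²); the r=4 cylinder at (0.5, 3) contributes a regular 8-gon of circumradius 4 (area = (8/2)·4.000²·sin(360°/8) = 45.25 mm²); Merging all regions: the r=4 cylinder at (0.5, 3) lies entirely inside the r=12 cylinder, so the union is just the r=12 cylinder — area = 407.29 mm²; (whole slice rotated 35° about Z — lengths, areas and connectivity unchanged). At z = 7.28: the r=12 cylinder contributes a regular 8-gon of circumradius 12 (area = (8/2)·12.000²·sin(360°/8) = 407.29 mm²); the cylinder at (0.5, 3): section is a regular 8-gon, circumradius r=4 (area = (8/2)·4.000²·sin(360°/8) = 45.25 mm²); Combining (union): the r=4 cylinder at (0.5, 3) lies entirely inside the r=12 cylinder, so the union is just the r=12 cylinder — area = 407.29 mm²; (whole slice rotated 35° about Z — lengths, areas and connectivity unchanged). Checking containment: the cross-section at z = 7.28 is a subset of the cross-section at z = 6.44.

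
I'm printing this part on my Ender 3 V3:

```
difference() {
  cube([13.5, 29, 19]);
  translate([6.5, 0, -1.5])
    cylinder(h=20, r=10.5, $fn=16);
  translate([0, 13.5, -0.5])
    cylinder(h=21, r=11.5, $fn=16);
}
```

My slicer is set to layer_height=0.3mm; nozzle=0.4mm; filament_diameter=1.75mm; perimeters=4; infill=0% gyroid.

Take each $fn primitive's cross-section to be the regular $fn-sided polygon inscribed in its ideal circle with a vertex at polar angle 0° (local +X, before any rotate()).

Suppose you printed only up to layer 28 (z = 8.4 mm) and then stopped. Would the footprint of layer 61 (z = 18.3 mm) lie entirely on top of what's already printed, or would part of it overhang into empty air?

entirely on top

Compare the two slices. At z = 8.4: the cube (footprint 13.5×29) is included at this height (area 391.50 mm²); the r=10.5 cylinder at (6.5, 0) contributes a regular 16-gon of circumradius 10.5 (area = (16/2)·10.500²·sin(360°/16) = 337.53 mm²); the cylinder at (0, 13.5): section is a regular 16-gon, circumradius r=11.5 (area = (16/2)·11.500²·sin(360°/16) = 404.88 mm²); After the difference (first − rest): starting from the 13.5×29 cube (391.50 mm²), the r=10.5 cylinder at (6.5, 0) partially overlaps it — only the 129.14 mm² overlap (of its 337.53 mm²) is removed, clipping the outline; the r=11.5 cylinder at (0, 13.5) partially overlaps it — only the 142.34 mm² overlap (of its 404.88 mm²) is removed, clipping the outline — area = 120.02 mm². At z = 18.3: the cube (footprint 13.5×29) is included at this height (area 391.50 mm²); the cylinder at (6.5, 0): section is a regular 16-gon, circumradius r=10.5 (area = (16/2)·10.500²·sin(360°/16) = 337.53 mm²); the r=11.5 cylinder at (0, 13.5) gives a regular 16-gon of circumradius 11.5 (constant along its height) (area = (16/2)·11.500²·sin(360°/16) = 404.88 mm²); After the difference (first − rest): starting from the 13.5×29 cube (391.50 mm²), the r=10.5 cylinder at (6.5, 0) partially overlaps it — only the 129.14 mm² overlap (of its 337.53 mm²) is removed, clipping the outline; the r=11.5 cylinder at (0, 13.5) partially overlaps it — only the 142.34 mm² overlap (of its 404.88 mm²) is removed, clipping the outline — area = 120.02 mm². Checking containment: the cross-section at z = 18.3 is a subset of the cross-section at z = 8.4.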